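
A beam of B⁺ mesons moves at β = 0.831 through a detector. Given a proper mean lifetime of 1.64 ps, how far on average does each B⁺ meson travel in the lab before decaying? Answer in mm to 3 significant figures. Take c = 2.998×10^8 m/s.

γ = 1/√(1 − 0.831²) = 1.7977
Dilated lifetime: Δt = γτ₀ = 1.7977 × 1.64 ps = 2.9482 ps
d = vΔt = 0.831c × 2.9482 ps = 2.4913×10^8 m/s × 2.9482×10^-12 s = 0.734 mm

d ≈ 0.734 mm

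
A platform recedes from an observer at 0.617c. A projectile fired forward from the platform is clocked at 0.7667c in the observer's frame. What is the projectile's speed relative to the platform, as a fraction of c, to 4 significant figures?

Inverse velocity addition: u' = (u − v)/(1 − uv/c²)
= (0.7667 − 0.617)/(1 − 0.7667×0.617) = 0.1497/0.526946 = 0.2841

u' ≈ 0.2841c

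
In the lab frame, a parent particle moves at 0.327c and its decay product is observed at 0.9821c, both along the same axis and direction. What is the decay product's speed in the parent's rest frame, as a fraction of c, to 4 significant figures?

Inverse velocity addition: u' = (u − v)/(1 − uv/c²)
= (0.9821 − 0.327)/(1 − 0.9821×0.327) = 0.6551/0.678853 = 0.9650

u' ≈ 0.9650c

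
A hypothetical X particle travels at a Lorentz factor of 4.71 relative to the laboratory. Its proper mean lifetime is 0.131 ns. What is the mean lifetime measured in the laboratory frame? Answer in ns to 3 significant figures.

Δt ≈ 0.617 ns

γ = 4.71 (given)
Time dilation: Δt = γτ₀ = 4.71 × 0.131 ns = 0.617 ns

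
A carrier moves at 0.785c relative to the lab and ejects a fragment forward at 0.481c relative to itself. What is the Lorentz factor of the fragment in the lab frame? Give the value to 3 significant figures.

u_lab = (0.481 + 0.785)/(1 + 0.481×0.785) = 1.266/1.37759 = 0.919000
γ = 1/√(1 − 0.919000²) = 2.54

γ ≈ 2.54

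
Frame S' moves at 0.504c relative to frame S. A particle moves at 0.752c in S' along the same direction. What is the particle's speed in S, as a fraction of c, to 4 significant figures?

u ≈ 0.9108c

Relativistic velocity addition: u = (u' + v)/(1 + u'v/c²)
= (0.752 + 0.504)/(1 + 0.752×0.504) = 1.256/1.37901 = 0.9108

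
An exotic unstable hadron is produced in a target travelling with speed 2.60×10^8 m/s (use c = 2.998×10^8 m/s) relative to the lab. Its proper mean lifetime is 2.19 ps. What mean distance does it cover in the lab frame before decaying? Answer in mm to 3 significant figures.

β = v/c = 2.60×10^8 / 2.998×10^8 = 0.86724
γ = 1/√(1 − 0.86724²) = 2.0085
Dilated lifetime: Δt = γτ₀ = 2.0085 × 2.19 ps = 4.3986 ps
d = vΔt = 0.86724c × 4.3986 ps = 2.6000×10^8 m/s × 4.3986×10^-12 s = 1.14 mm

d ≈ 1.14 mm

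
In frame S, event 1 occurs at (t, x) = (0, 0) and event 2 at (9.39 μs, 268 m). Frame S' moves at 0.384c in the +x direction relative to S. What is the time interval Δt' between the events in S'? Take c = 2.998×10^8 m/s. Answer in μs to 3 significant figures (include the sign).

γ = 1/√(1 − 0.384²) = 1.0830
Δt' = γ(Δt − vΔx/c²) = 1.0830 × (9.39 μs − 0.384×268 m / (2.998×10^8 m/s))
= 1.0830 × (9.0467 μs) = 9.80 μs

Δt' ≈ 9.80 μs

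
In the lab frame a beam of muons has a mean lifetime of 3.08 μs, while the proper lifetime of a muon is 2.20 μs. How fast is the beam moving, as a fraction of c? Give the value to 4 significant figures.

γ = Δt/τ₀ = 3.08/2.20 = 1.40000
β = √(1 − 1/γ²) = √(1 − 1/1.40000²) = 0.6999

β ≈ 0.6999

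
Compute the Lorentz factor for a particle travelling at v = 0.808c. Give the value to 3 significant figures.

γ ≈ 1.70

γ = 1/√(1 − β²) = 1/√(1 − 0.808²) = 1/√(0.34714) = 1.70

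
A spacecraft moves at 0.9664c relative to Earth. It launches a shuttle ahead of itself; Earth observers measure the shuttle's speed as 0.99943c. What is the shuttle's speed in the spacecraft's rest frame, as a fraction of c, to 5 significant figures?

u' ≈ 0.96718c

Inverse velocity addition: u' = (u − v)/(1 − uv/c²)
= (0.99943 − 0.9664)/(1 − 0.99943×0.9664) = 0.033030/0.03415085 = 0.96718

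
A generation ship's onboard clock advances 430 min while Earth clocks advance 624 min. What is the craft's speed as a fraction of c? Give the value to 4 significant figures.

β ≈ 0.7247

γ = Δt/τ₀ = 624/430 = 1.45116
β = √(1 − 1/γ²) = √(1 − 1/1.45116²) = 0.7247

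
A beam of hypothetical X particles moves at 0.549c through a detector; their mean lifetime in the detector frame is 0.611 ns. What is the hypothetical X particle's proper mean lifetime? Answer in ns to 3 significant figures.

τ₀ ≈ 0.511 ns

γ = 1/√(1 − 0.549²) = 1.1964
Proper time: τ₀ = Δt/γ = 0.611/1.1964 = 0.511 ns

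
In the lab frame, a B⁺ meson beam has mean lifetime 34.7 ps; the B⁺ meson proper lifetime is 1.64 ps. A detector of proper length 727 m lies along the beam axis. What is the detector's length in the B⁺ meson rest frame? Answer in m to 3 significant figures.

L ≈ 34.4 m

Time dilation ⇒ γ = Δt/τ₀ = 34.7/1.64 = 21.159
Length contraction: L = L₀/γ = 727/21.159 = 34.4 m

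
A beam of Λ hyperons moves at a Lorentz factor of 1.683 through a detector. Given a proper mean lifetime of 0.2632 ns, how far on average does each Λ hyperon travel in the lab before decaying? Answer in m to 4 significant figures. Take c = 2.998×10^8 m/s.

β = √(1 − 1/γ²) = √(1 − 1/1.683²) = 0.804334
Dilated lifetime: Δt = γτ₀ = 1.683 × 0.2632 ns = 0.442966 ns
d = vΔt = 0.804334c × 0.442966 ns = 2.41139×10^8 m/s × 4.42966×10^-10 s = 0.1068 m

d ≈ 0.1068 m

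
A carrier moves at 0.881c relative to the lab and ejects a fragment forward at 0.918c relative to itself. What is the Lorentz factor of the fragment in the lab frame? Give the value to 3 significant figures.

γ ≈ 9.64

u_lab = (0.918 + 0.881)/(1 + 0.918×0.881) = 1.799/1.80876 = 0.994605
γ = 1/√(1 − 0.994605²) = 9.64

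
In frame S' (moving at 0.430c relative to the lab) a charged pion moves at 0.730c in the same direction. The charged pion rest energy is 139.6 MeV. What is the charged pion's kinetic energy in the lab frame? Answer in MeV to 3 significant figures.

u_lab = (0.730 + 0.430)/(1 + 0.730×0.430) = 0.882868
γ = 1/√(1 − 0.882868²) = 2.1294
K = (γ − 1)m₀c² = (2.1294 − 1) × 139.6 = 1.1294 × 139.6 = 158 MeV

K ≈ 158 MeV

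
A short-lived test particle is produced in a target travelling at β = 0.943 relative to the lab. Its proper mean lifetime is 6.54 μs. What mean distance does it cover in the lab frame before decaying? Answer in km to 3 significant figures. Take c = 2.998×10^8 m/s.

d ≈ 5.56 km

γ = 1/√(1 − 0.943²) = 3.0049
Dilated lifetime: Δt = γτ₀ = 3.0049 × 6.54 μs = 19.652 μs
d = vΔt = 0.943c × 19.652 μs = 2.8271×10^8 m/s × 1.9652×10^-5 s = 5.56 km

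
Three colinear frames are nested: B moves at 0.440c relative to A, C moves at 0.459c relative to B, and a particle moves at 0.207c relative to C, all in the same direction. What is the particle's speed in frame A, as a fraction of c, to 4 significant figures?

u ≈ 0.8269c

Compose boost 2: (0.459 + 0.440)/(1 + 0.459×0.440) = 0.8990/1.20196 = 0.747945
Compose boost 3: (0.207 + 0.747945)/(1 + 0.207×0.747945) = 0.954945/1.15482 = 0.8269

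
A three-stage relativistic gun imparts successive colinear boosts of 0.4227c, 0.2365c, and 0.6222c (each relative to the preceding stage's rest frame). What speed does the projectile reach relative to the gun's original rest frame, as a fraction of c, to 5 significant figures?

u ≈ 0.88973c

Compose boost 2: (0.2365 + 0.4227)/(1 + 0.2365×0.4227) = 0.65920/1.099969 = 0.5992899
Compose boost 3: (0.6222 + 0.5992899)/(1 + 0.6222×0.5992899) = 1.221490/1.372878 = 0.88973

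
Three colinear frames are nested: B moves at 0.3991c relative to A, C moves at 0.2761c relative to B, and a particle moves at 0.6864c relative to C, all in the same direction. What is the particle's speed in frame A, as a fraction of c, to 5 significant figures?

u ≈ 0.91331c

Compose boost 2: (0.2761 + 0.3991)/(1 + 0.2761×0.3991) = 0.67520/1.110192 = 0.6081834
Compose boost 3: (0.6864 + 0.6081834)/(1 + 0.6864×0.6081834) = 1.294583/1.417457 = 0.91331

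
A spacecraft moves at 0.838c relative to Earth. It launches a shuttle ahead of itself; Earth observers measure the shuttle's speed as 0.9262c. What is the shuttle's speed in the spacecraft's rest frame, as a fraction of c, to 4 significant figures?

Inverse velocity addition: u' = (u − v)/(1 − uv/c²)
= (0.9262 − 0.838)/(1 − 0.9262×0.838) = 0.08820/0.223844 = 0.3940

u' ≈ 0.3940c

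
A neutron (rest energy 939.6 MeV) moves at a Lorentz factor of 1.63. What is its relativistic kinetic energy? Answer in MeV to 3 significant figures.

K ≈ 592 MeV

γ = 1.63 (given)
K = (γ − 1)m₀c² = (1.63 − 1) × 939.6 MeV = 0.63000 × 939.6 MeV = 592 MeV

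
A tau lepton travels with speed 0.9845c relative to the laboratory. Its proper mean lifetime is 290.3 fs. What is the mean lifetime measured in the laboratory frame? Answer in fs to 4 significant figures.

γ = 1/√(1 − 0.9845²) = 5.70176
Time dilation: Δt = γτ₀ = 5.70176 × 290.3 fs = 1655 fs

Δt ≈ 1655 fs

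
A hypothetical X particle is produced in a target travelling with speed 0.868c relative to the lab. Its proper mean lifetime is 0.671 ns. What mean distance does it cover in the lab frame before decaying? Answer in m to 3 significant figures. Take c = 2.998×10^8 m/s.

γ = 1/√(1 − 0.868²) = 2.0138
Dilated lifetime: Δt = γτ₀ = 2.0138 × 0.671 ns = 1.3513 ns
d = vΔt = 0.868c × 1.3513 ns = 2.6023×10^8 m/s × 1.3513×10^-9 s = 0.352 m

d ≈ 0.352 m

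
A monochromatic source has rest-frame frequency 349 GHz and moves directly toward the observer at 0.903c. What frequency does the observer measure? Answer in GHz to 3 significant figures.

Relativistic Doppler: f_obs = f_src √((1+β)/(1−β))
= 349 × √(1.9030/0.097000) = 349 × 4.4293 = 1550 GHz

f_obs ≈ 1550 GHz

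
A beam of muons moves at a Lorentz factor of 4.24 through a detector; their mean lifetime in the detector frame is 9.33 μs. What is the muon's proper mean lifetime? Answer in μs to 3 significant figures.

γ = 4.24 (given)
Proper time: τ₀ = Δt/γ = 9.33/4.24 = 2.20 μs

τ₀ ≈ 2.20 μs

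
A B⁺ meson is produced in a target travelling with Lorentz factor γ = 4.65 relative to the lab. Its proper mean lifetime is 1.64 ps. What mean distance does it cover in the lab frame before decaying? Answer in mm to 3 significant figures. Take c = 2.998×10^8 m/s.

d ≈ 2.23 mm

β = √(1 − 1/γ²) = √(1 − 1/4.65²) = 0.97660
Dilated lifetime: Δt = γτ₀ = 4.65 × 1.64 ps = 7.6260 ps
d = vΔt = 0.97660c × 7.6260 ps = 2.9279×10^8 m/s × 7.6260×10^-12 s = 2.23 mm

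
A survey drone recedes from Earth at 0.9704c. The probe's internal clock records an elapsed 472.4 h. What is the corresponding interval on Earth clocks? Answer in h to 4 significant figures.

γ = 1/√(1 − 0.9704²) = 4.14073
Time dilation: Δt = γτ₀ = 4.14073 × 472.4 h = 1956 h

Δt ≈ 1956 h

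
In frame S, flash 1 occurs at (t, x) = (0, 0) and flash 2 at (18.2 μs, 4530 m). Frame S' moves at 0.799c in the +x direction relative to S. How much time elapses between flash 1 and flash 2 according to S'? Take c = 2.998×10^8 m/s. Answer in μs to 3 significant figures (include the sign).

γ = 1/√(1 − 0.799²) = 1.6630
Δt' = γ(Δt − vΔx/c²) = 1.6630 × (18.2 μs − 0.799×4530 m / (2.998×10^8 m/s))
= 1.6630 × (6.1271 μs) = 10.2 μs

Δt' ≈ 10.2 μs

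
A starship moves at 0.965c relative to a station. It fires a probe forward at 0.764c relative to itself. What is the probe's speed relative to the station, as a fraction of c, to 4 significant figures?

Relativistic velocity addition: u = (u' + v)/(1 + u'v/c²)
= (0.764 + 0.965)/(1 + 0.764×0.965) = 1.729/1.73726 = 0.9952

u ≈ 0.9952c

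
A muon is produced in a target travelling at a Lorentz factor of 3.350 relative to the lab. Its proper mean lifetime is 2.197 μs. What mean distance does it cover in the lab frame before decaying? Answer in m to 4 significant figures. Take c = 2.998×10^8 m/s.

d ≈ 2106 m

β = √(1 − 1/γ²) = √(1 − 1/3.350²) = 0.954407
Dilated lifetime: Δt = γτ₀ = 3.350 × 2.197 μs = 7.35995 μs
d = vΔt = 0.954407c × 7.35995 μs = 2.86131×10^8 m/s × 7.35995×10^-6 s = 2106 m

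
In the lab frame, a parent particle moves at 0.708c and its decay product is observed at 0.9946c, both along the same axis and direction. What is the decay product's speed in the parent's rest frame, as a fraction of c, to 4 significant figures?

Inverse velocity addition: u' = (u − v)/(1 − uv/c²)
= (0.9946 − 0.708)/(1 − 0.9946×0.708) = 0.2866/0.295823 = 0.9688

u' ≈ 0.9688c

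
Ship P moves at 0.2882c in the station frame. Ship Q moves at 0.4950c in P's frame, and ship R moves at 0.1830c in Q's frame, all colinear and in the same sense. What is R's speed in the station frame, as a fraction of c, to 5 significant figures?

Compose boost 2: (0.4950 + 0.2882)/(1 + 0.4950×0.2882) = 0.78320/1.142659 = 0.6854188
Compose boost 3: (0.1830 + 0.6854188)/(1 + 0.1830×0.6854188) = 0.8684188/1.125432 = 0.77163

u ≈ 0.77163c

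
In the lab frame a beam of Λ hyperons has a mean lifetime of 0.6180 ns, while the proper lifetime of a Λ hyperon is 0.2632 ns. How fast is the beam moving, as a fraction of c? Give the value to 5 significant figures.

β ≈ 0.90477

γ = Δt/τ₀ = 0.6180/0.2632 = 2.348024
β = √(1 − 1/γ²) = √(1 − 1/2.348024²) = 0.90477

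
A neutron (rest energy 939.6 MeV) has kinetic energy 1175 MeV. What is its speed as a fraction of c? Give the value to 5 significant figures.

γ = 1 + K/(m₀c²) = 1 + 1175/939.6 = 2.250532
β = √(1 − 1/γ²) = 0.89586

β ≈ 0.89586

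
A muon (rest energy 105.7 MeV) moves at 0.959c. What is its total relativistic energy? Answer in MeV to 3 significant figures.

E ≈ 373 MeV

γ = 1/√(1 − 0.959²) = 3.5285
E = γm₀c² = 3.5285 × 105.7 MeV = 373 MeV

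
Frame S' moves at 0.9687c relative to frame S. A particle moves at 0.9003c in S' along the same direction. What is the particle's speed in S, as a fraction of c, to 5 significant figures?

Relativistic velocity addition: u = (u' + v)/(1 + u'v/c²)
= (0.9003 + 0.9687)/(1 + 0.9003×0.9687) = 1.8690/1.872121 = 0.99833

u ≈ 0.99833c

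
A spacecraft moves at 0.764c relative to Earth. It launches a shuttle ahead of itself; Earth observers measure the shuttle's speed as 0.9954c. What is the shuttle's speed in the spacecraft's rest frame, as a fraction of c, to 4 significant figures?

Inverse velocity addition: u' = (u − v)/(1 − uv/c²)
= (0.9954 − 0.764)/(1 − 0.9954×0.764) = 0.2314/0.239514 = 0.9661

u' ≈ 0.9661c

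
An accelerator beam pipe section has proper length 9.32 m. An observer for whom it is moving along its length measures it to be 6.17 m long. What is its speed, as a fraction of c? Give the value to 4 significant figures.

β ≈ 0.7495

γ = L₀/L = 9.32/6.17 = 1.51053
β = √(1 − 1/γ²) = 0.7495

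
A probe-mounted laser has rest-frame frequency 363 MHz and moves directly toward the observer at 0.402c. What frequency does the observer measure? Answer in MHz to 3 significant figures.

Relativistic Doppler: f_obs = f_src √((1+β)/(1−β))
= 363 × √(1.4020/0.59800) = 363 × 1.5312 = 556 MHz

f_obs ≈ 556 MHz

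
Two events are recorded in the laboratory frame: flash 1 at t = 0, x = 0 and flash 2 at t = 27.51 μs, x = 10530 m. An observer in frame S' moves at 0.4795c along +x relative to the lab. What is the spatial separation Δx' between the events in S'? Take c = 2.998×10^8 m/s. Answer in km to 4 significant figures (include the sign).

γ = 1/√(1 − 0.4795²) = 1.13955
Δx' = γ(Δx − vΔt) = 1.13955 × (10530 m − 0.4795×(2.998×10^8 m/s)×27.51×10^-6 s)
= 1.13955 × (6575.32 m) = 7.493 km

Δx' ≈ 7.493 km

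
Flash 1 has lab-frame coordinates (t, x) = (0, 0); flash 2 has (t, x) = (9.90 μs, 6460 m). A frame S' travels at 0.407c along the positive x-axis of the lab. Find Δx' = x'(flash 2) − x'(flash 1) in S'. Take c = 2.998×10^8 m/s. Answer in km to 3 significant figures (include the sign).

γ = 1/√(1 − 0.407²) = 1.0948
Δx' = γ(Δx − vΔt) = 1.0948 × (6460 m − 0.407×(2.998×10^8 m/s)×9.90×10^-6 s)
= 1.0948 × (5252.0 m) = 5.75 km

Δx' ≈ 5.75 km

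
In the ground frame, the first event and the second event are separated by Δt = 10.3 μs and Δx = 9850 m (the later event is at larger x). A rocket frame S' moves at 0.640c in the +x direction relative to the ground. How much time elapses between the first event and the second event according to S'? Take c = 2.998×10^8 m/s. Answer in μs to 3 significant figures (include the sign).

Δt' ≈ -14.0 μs

γ = 1/√(1 − 0.640²) = 1.3014
Δt' = γ(Δt − vΔx/c²) = 1.3014 × (10.3 μs − 0.640×9850 m / (2.998×10^8 m/s))
= 1.3014 × (-10.727 μs) = -14.0 μs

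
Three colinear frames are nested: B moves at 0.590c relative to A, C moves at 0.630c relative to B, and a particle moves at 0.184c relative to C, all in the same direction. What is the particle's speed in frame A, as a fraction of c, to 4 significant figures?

u ≈ 0.9224c

Compose boost 2: (0.630 + 0.590)/(1 + 0.630×0.590) = 1.220/1.37170 = 0.889407
Compose boost 3: (0.184 + 0.889407)/(1 + 0.184×0.889407) = 1.07341/1.16365 = 0.9224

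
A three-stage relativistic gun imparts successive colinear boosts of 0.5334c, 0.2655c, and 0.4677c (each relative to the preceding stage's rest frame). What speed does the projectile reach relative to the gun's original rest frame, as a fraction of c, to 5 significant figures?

Compose boost 2: (0.2655 + 0.5334)/(1 + 0.2655×0.5334) = 0.79890/1.141618 = 0.6997964
Compose boost 3: (0.4677 + 0.6997964)/(1 + 0.4677×0.6997964) = 1.167496/1.327295 = 0.87961

u ≈ 0.87961c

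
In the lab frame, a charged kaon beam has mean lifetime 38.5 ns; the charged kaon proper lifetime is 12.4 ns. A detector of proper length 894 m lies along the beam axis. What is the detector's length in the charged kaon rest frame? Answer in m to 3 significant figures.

L ≈ 288 m

Time dilation ⇒ γ = Δt/τ₀ = 38.5/12.4 = 3.1048
Length contraction: L = L₀/γ = 894/3.1048 = 288 m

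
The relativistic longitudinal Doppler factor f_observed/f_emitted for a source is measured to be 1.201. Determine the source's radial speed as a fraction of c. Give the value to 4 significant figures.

f_obs/f_src = √((1+β)/(1−β)) = 1.201  ⇒  (1+β)/(1−β) = 1.44240
β = |1 − D²|/(1 + D²) = |1 − 1.44240|/(1 + 1.44240) = 0.1811

β ≈ 0.1811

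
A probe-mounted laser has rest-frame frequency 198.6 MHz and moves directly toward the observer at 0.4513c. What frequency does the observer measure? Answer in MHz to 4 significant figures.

Relativistic Doppler: f_obs = f_src √((1+β)/(1−β))
= 198.6 × √(1.45130/0.548700) = 198.6 × 1.62634 = 323.0 MHz

f_obs ≈ 323.0 MHz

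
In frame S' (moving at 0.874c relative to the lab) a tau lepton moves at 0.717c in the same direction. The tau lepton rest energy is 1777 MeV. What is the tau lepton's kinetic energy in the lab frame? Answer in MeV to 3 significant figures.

u_lab = (0.717 + 0.874)/(1 + 0.717×0.874) = 0.978079
γ = 1/√(1 − 0.978079²) = 4.8023
K = (γ − 1)m₀c² = (4.8023 − 1) × 1777 = 3.8023 × 1777 = 6760 MeV

K ≈ 6760 MeV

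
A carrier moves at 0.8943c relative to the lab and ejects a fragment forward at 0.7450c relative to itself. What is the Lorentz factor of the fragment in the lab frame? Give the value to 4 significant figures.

γ ≈ 5.582

u_lab = (0.7450 + 0.8943)/(1 + 0.7450×0.8943) = 1.6393/1.666253 = 0.9838239
γ = 1/√(1 − 0.9838239²) = 5.582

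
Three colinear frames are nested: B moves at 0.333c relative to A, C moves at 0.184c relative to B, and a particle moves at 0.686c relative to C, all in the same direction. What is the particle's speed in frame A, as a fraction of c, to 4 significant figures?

Compose boost 2: (0.184 + 0.333)/(1 + 0.184×0.333) = 0.5170/1.06127 = 0.487151
Compose boost 3: (0.686 + 0.487151)/(1 + 0.686×0.487151) = 1.17315/1.33419 = 0.8793

u ≈ 0.8793c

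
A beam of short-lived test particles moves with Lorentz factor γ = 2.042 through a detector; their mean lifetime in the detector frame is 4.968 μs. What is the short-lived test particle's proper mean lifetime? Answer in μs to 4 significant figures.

γ = 2.042 (given)
Proper time: τ₀ = Δt/γ = 4.968/2.042 = 2.433 μs

τ₀ ≈ 2.433 μs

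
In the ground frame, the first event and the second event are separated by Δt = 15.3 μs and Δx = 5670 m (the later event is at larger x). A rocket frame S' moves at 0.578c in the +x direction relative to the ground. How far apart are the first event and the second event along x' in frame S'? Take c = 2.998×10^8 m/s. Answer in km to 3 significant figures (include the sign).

γ = 1/√(1 − 0.578²) = 1.2254
Δx' = γ(Δx − vΔt) = 1.2254 × (5670 m − 0.578×(2.998×10^8 m/s)×15.3×10^-6 s)
= 1.2254 × (3018.7 m) = 3.70 km

Δx' ≈ 3.70 km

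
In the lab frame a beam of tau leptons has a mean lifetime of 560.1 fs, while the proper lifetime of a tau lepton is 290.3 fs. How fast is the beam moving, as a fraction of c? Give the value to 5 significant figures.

β ≈ 0.85520

γ = Δt/τ₀ = 560.1/290.3 = 1.929383
β = √(1 − 1/γ²) = √(1 − 1/1.929383²) = 0.85520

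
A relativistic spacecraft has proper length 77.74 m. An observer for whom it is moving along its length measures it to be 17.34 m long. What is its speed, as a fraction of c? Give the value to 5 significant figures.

β ≈ 0.97481

γ = L₀/L = 77.74/17.34 = 4.483276
β = √(1 − 1/γ²) = 0.97481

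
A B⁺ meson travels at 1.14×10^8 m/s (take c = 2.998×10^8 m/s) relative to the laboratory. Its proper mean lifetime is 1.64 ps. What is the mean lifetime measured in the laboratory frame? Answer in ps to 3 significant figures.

Δt ≈ 1.77 ps

β = v/c = 1.14×10^8 / 2.998×10^8 = 0.38025
γ = 1/√(1 − 0.38025²) = 1.0812
Time dilation: Δt = γτ₀ = 1.0812 × 1.64 ps = 1.77 ps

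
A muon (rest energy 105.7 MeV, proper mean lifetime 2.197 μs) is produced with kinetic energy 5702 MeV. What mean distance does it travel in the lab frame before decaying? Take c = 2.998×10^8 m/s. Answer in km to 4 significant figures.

d ≈ 36.18 km

γ = 1 + K/(m₀c²) = 1 + 5702/105.7 = 54.9451
β = √(1 − 1/γ²) = 0.999834
Dilated lifetime: γτ₀ = 54.9451 × 2.197 μs = 120.714 μs
d = βc·γτ₀ = 0.999834 × (2.998×10^8 m/s) × 0.000120714 s = 36.18 km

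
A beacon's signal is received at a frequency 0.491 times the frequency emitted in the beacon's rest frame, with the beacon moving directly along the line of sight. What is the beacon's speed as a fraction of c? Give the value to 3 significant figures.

f_obs/f_src = √((1−β)/(1+β)) = 0.491  ⇒  (1−β)/(1+β) = 0.24108
β = |1 − D²|/(1 + D²) = |1 − 0.24108|/(1 + 0.24108) = 0.611

β ≈ 0.611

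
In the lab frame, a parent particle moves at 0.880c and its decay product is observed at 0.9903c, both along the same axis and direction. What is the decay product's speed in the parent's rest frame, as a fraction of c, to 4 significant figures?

Inverse velocity addition: u' = (u − v)/(1 − uv/c²)
= (0.9903 − 0.880)/(1 − 0.9903×0.880) = 0.1103/0.128536 = 0.8581

u' ≈ 0.8581c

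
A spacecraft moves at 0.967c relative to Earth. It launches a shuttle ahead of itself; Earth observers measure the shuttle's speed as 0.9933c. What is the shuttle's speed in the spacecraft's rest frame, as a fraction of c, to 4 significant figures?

u' ≈ 0.6662c

Inverse velocity addition: u' = (u − v)/(1 − uv/c²)
= (0.9933 − 0.967)/(1 − 0.9933×0.967) = 0.02630/0.0394789 = 0.6662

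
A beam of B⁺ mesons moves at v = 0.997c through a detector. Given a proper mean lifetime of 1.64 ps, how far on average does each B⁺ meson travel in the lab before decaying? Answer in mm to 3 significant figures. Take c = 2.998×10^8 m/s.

γ = 1/√(1 − 0.997²) = 12.920
Dilated lifetime: Δt = γτ₀ = 12.920 × 1.64 ps = 21.188 ps
d = vΔt = 0.997c × 21.188 ps = 2.9890×10^8 m/s × 2.1188×10^-11 s = 6.33 mm

d ≈ 6.33 mm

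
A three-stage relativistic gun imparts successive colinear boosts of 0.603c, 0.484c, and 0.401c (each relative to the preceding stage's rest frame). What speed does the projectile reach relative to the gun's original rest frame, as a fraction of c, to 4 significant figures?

u ≈ 0.9290c

Compose boost 2: (0.484 + 0.603)/(1 + 0.484×0.603) = 1.087/1.29185 = 0.841428
Compose boost 3: (0.401 + 0.841428)/(1 + 0.401×0.841428) = 1.24243/1.33741 = 0.9290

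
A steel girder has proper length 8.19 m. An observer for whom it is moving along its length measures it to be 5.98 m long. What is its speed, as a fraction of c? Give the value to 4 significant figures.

γ = L₀/L = 8.19/5.98 = 1.36957
β = √(1 − 1/γ²) = 0.6833

β ≈ 0.6833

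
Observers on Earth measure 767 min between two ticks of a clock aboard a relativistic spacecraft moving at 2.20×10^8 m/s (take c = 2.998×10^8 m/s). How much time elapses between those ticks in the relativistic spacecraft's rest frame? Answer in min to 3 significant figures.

β = v/c = 2.20×10^8 / 2.998×10^8 = 0.73382
γ = 1/√(1 − 0.73382²) = 1.4720
Proper time: τ₀ = Δt/γ = 767/1.4720 = 521 min

τ₀ ≈ 521 min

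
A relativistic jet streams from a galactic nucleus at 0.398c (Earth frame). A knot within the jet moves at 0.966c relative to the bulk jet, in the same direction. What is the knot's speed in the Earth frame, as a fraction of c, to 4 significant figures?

Relativistic velocity addition: u = (u' + v)/(1 + u'v/c²)
= (0.966 + 0.398)/(1 + 0.966×0.398) = 1.364/1.38447 = 0.9852

u ≈ 0.9852c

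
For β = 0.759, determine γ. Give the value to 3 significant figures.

γ = 1/√(1 − β²) = 1/√(1 − 0.759²) = 1/√(0.42392) = 1.54

γ ≈ 1.54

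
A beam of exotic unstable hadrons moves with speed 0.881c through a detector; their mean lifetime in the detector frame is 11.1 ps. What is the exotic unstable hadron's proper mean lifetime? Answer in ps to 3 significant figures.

τ₀ ≈ 5.25 ps

γ = 1/√(1 − 0.881²) = 2.1136
Proper time: τ₀ = Δt/γ = 11.1/2.1136 = 5.25 ps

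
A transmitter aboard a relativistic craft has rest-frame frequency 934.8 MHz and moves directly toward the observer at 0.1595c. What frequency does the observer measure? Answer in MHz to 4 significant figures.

f_obs ≈ 1098 MHz

Relativistic Doppler: f_obs = f_src √((1+β)/(1−β))
= 934.8 × √(1.15950/0.840500) = 934.8 × 1.17454 = 1098 MHz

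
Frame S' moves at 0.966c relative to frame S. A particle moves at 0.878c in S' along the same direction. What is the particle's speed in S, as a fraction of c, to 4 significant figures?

Relativistic velocity addition: u = (u' + v)/(1 + u'v/c²)
= (0.878 + 0.966)/(1 + 0.878×0.966) = 1.844/1.84815 = 0.9978

u ≈ 0.9978c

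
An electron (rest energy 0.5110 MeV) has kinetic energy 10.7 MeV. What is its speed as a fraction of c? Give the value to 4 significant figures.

β ≈ 0.9990

γ = 1 + K/(m₀c²) = 1 + 10.7/0.5110 = 21.9393
β = √(1 − 1/γ²) = 0.9990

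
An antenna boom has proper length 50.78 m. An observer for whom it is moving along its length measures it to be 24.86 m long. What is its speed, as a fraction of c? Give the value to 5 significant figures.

β ≈ 0.87197

γ = L₀/L = 50.78/24.86 = 2.042639
β = √(1 − 1/γ²) = 0.87197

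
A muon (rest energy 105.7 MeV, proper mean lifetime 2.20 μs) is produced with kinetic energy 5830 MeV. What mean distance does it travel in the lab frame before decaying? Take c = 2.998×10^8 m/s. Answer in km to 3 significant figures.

γ = 1 + K/(m₀c²) = 1 + 5830/105.7 = 56.156
β = √(1 − 1/γ²) = 0.99984
Dilated lifetime: γτ₀ = 56.156 × 2.20 μs = 123.54 μs
d = βc·γτ₀ = 0.99984 × (2.998×10^8 m/s) × 0.00012354 s = 37.0 km

d ≈ 37.0 km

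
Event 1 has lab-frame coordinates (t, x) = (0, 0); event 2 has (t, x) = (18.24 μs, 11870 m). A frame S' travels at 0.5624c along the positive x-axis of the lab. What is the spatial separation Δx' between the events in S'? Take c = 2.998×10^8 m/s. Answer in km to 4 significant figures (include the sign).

γ = 1/√(1 − 0.5624²) = 1.20939
Δx' = γ(Δx − vΔt) = 1.20939 × (11870 m − 0.5624×(2.998×10^8 m/s)×18.24×10^-6 s)
= 1.20939 × (8794.60 m) = 10.64 km

Δx' ≈ 10.64 km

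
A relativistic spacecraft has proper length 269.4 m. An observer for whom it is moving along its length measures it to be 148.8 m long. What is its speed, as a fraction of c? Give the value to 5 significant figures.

β ≈ 0.83362

γ = L₀/L = 269.4/148.8 = 1.810484
β = √(1 − 1/γ²) = 0.83362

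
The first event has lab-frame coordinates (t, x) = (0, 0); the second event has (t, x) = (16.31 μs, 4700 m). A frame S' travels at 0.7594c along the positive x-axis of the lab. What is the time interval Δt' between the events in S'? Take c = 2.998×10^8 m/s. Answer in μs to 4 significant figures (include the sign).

Δt' ≈ 6.770 μs

γ = 1/√(1 − 0.7594²) = 1.53699
Δt' = γ(Δt − vΔx/c²) = 1.53699 × (16.31 μs − 0.7594×4700 m / (2.998×10^8 m/s))
= 1.53699 × (4.40480 μs) = 6.770 μs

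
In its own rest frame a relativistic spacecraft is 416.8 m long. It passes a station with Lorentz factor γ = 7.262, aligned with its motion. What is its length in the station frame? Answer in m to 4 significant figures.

γ = 7.262 (given)
Length contraction: L = L₀/γ = 416.8/7.262 = 57.39 m

L ≈ 57.39 m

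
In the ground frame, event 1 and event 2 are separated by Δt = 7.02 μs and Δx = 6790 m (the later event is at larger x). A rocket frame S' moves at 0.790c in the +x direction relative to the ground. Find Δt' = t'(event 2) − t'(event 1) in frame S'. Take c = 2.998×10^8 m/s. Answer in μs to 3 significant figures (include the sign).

γ = 1/√(1 − 0.790²) = 1.6310
Δt' = γ(Δt − vΔx/c²) = 1.6310 × (7.02 μs − 0.790×6790 m / (2.998×10^8 m/s))
= 1.6310 × (-10.872 μs) = -17.7 μs

Δt' ≈ -17.7 μs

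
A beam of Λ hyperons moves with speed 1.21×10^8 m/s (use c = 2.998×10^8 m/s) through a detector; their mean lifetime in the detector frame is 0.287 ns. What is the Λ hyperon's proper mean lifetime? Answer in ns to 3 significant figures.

β = v/c = 1.21×10^8 / 2.998×10^8 = 0.40360
γ = 1/√(1 − 0.40360²) = 1.0930
Proper time: τ₀ = Δt/γ = 0.287/1.0930 = 0.263 ns

τ₀ ≈ 0.263 ns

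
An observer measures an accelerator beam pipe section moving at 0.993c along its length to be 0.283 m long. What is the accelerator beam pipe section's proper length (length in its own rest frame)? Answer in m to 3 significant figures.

L₀ ≈ 2.40 m

γ = 1/√(1 − 0.993²) = 8.4664
L₀ = γL = 8.4664 × 0.283 = 2.40 m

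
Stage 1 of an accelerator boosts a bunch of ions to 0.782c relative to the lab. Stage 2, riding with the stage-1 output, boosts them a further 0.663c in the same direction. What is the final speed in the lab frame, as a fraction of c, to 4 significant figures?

Compose boost 2: (0.663 + 0.782)/(1 + 0.663×0.782) = 1.445/1.51847 = 0.9516

u ≈ 0.9516c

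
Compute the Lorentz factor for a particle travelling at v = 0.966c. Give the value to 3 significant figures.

γ = 1/√(1 − β²) = 1/√(1 − 0.966²) = 1/√(0.066844) = 3.87

γ ≈ 3.87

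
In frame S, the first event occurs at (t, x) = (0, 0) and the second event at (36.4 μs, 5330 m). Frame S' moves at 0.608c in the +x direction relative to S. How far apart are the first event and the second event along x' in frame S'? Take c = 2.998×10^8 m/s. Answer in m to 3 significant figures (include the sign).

Δx' ≈ -1640 m

γ = 1/√(1 − 0.608²) = 1.2595
Δx' = γ(Δx − vΔt) = 1.2595 × (5330 m − 0.608×(2.998×10^8 m/s)×36.4×10^-6 s)
= 1.2595 × (-1304.9 m) = -1640 m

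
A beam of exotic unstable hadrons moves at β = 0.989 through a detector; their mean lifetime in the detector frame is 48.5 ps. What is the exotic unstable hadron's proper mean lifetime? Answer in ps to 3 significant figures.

γ = 1/√(1 − 0.989²) = 6.7606
Proper time: τ₀ = Δt/γ = 48.5/6.7606 = 7.17 ps

τ₀ ≈ 7.17 ps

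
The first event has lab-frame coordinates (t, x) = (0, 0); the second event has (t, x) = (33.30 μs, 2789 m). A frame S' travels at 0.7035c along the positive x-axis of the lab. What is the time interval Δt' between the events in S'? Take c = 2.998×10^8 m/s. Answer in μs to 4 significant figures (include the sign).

Δt' ≈ 37.65 μs

γ = 1/√(1 − 0.7035²) = 1.40707
Δt' = γ(Δt − vΔx/c²) = 1.40707 × (33.30 μs − 0.7035×2789 m / (2.998×10^8 m/s))
= 1.40707 × (26.7554 μs) = 37.65 μs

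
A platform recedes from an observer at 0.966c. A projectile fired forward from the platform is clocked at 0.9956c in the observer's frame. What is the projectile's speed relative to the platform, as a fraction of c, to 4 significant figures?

Inverse velocity addition: u' = (u − v)/(1 − uv/c²)
= (0.9956 − 0.966)/(1 − 0.9956×0.966) = 0.02960/0.0382504 = 0.7738

u' ≈ 0.7738c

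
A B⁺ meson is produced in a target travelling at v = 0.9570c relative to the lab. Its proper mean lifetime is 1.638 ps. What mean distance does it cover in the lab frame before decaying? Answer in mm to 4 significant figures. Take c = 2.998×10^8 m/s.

γ = 1/√(1 − 0.9570²) = 3.44723
Dilated lifetime: Δt = γτ₀ = 3.44723 × 1.638 ps = 5.64656 ps
d = vΔt = 0.9570c × 5.64656 ps = 2.86909×10^8 m/s × 5.64656×10^-12 s = 1.620 mm

d ≈ 1.620 mm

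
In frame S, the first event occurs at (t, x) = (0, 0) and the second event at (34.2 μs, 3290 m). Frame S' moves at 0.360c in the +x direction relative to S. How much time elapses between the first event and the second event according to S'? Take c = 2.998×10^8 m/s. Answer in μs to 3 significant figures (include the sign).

γ = 1/√(1 − 0.360²) = 1.0719
Δt' = γ(Δt − vΔx/c²) = 1.0719 × (34.2 μs − 0.360×3290 m / (2.998×10^8 m/s))
= 1.0719 × (30.249 μs) = 32.4 μs

Δt' ≈ 32.4 μs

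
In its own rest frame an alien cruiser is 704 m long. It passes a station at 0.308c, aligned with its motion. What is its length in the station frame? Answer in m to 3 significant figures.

L ≈ 670 m

γ = 1/√(1 − 0.308²) = 1.0511
Length contraction: L = L₀/γ = 704/1.0511 = 670 m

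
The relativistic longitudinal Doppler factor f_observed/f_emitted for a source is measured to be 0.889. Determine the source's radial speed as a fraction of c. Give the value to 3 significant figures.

f_obs/f_src = √((1−β)/(1+β)) = 0.889  ⇒  (1−β)/(1+β) = 0.79032
β = |1 − D²|/(1 + D²) = |1 − 0.79032|/(1 + 0.79032) = 0.117

β ≈ 0.117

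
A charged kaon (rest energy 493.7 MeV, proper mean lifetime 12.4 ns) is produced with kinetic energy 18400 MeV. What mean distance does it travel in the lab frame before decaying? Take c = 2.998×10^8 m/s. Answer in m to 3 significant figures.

d ≈ 142 m

γ = 1 + K/(m₀c²) = 1 + 18400/493.7 = 38.270
β = √(1 − 1/γ²) = 0.99966
Dilated lifetime: γτ₀ = 38.270 × 12.4 ns = 474.54 ns
d = βc·γτ₀ = 0.99966 × (2.998×10^8 m/s) × 4.7454×10^-7 s = 142 m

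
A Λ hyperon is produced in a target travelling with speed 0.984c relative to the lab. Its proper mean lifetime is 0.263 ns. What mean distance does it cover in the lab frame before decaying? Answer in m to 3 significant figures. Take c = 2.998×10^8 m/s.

d ≈ 0.435 m

γ = 1/√(1 − 0.984²) = 5.6127
Dilated lifetime: Δt = γτ₀ = 5.6127 × 0.263 ns = 1.4761 ns
d = vΔt = 0.984c × 1.4761 ns = 2.9500×10^8 m/s × 1.4761×10^-9 s = 0.435 m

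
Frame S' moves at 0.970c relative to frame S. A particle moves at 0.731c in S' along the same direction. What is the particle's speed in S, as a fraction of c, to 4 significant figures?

u ≈ 0.9953c

Relativistic velocity addition: u = (u' + v)/(1 + u'v/c²)
= (0.731 + 0.970)/(1 + 0.731×0.970) = 1.701/1.70907 = 0.9953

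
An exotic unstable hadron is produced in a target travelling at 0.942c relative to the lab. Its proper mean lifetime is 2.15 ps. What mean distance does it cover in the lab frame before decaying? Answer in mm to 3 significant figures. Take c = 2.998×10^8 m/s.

d ≈ 1.81 mm

γ = 1/√(1 − 0.942²) = 2.9796
Dilated lifetime: Δt = γτ₀ = 2.9796 × 2.15 ps = 6.4062 ps
d = vΔt = 0.942c × 6.4062 ps = 2.8241×10^8 m/s × 6.4062×10^-12 s = 1.81 mm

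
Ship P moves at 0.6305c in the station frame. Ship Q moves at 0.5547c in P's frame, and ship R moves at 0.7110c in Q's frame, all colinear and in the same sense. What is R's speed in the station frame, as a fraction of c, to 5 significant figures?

u ≈ 0.97831c

Compose boost 2: (0.5547 + 0.6305)/(1 + 0.5547×0.6305) = 1.1852/1.349738 = 0.8780961
Compose boost 3: (0.7110 + 0.8780961)/(1 + 0.7110×0.8780961) = 1.589096/1.624326 = 0.97831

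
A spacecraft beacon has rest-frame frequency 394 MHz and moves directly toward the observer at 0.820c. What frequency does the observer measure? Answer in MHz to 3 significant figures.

f_obs ≈ 1250 MHz

Relativistic Doppler: f_obs = f_src √((1+β)/(1−β))
= 394 × √(1.8200/0.18000) = 394 × 3.1798 = 1250 MHz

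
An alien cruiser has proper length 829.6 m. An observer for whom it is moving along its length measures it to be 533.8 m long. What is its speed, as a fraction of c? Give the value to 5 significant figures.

γ = L₀/L = 829.6/533.8 = 1.554140
β = √(1 − 1/γ²) = 0.76549

β ≈ 0.76549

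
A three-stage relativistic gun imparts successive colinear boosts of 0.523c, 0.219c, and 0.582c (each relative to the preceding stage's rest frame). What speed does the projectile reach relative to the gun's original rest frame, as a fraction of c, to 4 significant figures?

Compose boost 2: (0.219 + 0.523)/(1 + 0.219×0.523) = 0.7420/1.11454 = 0.665747
Compose boost 3: (0.582 + 0.665747)/(1 + 0.582×0.665747) = 1.24775/1.38746 = 0.8993

u ≈ 0.8993c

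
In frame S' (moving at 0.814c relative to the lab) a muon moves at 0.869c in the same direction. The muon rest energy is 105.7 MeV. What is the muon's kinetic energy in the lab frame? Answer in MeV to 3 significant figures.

K ≈ 522 MeV

u_lab = (0.869 + 0.814)/(1 + 0.869×0.814) = 0.985729
γ = 1/√(1 − 0.985729²) = 5.9403
K = (γ − 1)m₀c² = (5.9403 − 1) × 105.7 = 4.9403 × 105.7 = 522 MeV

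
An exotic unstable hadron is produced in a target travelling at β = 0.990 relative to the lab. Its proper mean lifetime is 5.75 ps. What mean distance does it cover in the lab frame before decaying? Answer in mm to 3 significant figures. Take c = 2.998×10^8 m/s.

γ = 1/√(1 − 0.990²) = 7.0888
Dilated lifetime: Δt = γτ₀ = 7.0888 × 5.75 ps = 40.761 ps
d = vΔt = 0.990c × 40.761 ps = 2.9680×10^8 m/s × 4.0761×10^-11 s = 12.1 mm

d ≈ 12.1 mm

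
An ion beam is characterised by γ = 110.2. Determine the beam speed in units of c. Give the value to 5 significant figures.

β ≈ 0.99996

β = √(1 − 1/γ²) = √(1 − 1/110.2²) = √(0.9999177) = 0.99996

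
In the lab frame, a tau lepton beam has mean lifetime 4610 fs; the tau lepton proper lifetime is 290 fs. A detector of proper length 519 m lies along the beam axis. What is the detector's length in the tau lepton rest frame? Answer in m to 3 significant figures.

Time dilation ⇒ γ = Δt/τ₀ = 4610/290 = 15.897
Length contraction: L = L₀/γ = 519/15.897 = 32.6 m

L ≈ 32.6 m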